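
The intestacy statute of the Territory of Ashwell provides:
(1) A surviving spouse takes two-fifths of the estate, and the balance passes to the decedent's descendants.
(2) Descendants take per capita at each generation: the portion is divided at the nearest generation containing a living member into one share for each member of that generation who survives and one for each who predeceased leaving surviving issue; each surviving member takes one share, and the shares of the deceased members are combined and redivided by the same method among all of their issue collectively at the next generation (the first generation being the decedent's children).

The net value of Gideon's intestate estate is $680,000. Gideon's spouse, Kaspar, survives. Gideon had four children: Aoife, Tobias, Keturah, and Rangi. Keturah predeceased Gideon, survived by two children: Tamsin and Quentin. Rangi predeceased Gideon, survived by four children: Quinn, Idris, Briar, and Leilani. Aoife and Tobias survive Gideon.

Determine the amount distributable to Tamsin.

Kaspar takes two-fifths of $680,000 = $272,000. The remaining $408,000 passes to the descendants.
The descendants' portion ($408,000) is divided at the children's generation into 4 shares of $102,000. Aoife and Tobias each take $102,000. The 2 shares of the deceased (Keturah and Rangi) are combined into a pool of $204,000.
That pool ($204,000) is divided at the grandchildren's generation equally among Tamsin, Quentin, Quinn, Idris, Briar, and Leilani: $34,000 each.

Tamsin receives $34,000.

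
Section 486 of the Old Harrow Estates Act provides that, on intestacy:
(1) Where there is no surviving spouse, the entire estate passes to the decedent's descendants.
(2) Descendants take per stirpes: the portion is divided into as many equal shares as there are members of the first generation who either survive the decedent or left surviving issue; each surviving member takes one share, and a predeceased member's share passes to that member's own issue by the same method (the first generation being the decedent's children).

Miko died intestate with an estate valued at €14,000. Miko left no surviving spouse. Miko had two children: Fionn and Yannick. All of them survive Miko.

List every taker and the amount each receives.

The entire €14,000 passes to the descendants.
That amount (€14,000) is divided into 2 shares of €7,000: Fionn and Yannick each take €7,000.

Fionn: €7,000; Yannick: €7,000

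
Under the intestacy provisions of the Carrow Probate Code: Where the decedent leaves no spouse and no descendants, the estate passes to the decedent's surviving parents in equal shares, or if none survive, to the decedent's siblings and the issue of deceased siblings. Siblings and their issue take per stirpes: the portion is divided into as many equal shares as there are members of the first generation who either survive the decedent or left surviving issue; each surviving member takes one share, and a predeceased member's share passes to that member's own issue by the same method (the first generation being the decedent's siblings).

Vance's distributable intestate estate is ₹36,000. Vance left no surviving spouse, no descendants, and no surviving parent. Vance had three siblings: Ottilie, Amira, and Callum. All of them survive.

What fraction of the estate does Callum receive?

The entire ₹36,000 passes to the siblings and their issue.
That amount (₹36,000) is divided into 3 shares of ₹12,000: Ottilie, Amira, and Callum each take ₹12,000.

Callum receives 1/3 of the estate.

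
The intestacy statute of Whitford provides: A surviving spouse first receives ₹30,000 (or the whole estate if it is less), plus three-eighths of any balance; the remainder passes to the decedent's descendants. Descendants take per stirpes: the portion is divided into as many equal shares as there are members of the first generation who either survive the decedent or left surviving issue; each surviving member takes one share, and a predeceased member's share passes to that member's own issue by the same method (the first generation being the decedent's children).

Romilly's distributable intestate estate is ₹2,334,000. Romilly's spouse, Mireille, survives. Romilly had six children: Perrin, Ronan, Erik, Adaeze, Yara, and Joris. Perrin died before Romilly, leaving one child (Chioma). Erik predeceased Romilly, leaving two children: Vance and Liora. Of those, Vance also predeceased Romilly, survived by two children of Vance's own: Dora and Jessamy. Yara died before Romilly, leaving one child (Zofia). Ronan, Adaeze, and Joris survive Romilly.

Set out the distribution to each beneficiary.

Mireille first takes ₹30,000, leaving a balance of ₹2,304,000. Mireille then takes three-eighths of the balance (₹864,000), for a total of ₹894,000. The remaining ₹1,440,000 passes to the descendants.
The descendants' portion (₹1,440,000) is divided into 6 shares of ₹240,000: Ronan, Adaeze, and Joris each take ₹240,000; Perrin's ₹240,000 share passes to Perrin's issue; Erik's ₹240,000 share passes to Erik's issue; Yara's ₹240,000 share passes to Yara's issue.
Perrin's share (₹240,000) passes entirely to Chioma.
Erik's share (₹240,000) is divided into 2 shares of ₹120,000: Liora takes ₹120,000; Vance's ₹120,000 share passes to Vance's issue.
Vance's share (₹120,000) is divided into 2 shares of ₹60,000: Dora and Jessamy each take ₹60,000.
Yara's share (₹240,000) passes entirely to Zofia.

Mireille: ₹894,000; Chioma: ₹240,000; Ronan: ₹240,000; Dora: ₹60,000; Jessamy: ₹60,000; Liora: ₹120,000; Adaeze: ₹240,000; Zofia: ₹240,000; Joris: ₹240,000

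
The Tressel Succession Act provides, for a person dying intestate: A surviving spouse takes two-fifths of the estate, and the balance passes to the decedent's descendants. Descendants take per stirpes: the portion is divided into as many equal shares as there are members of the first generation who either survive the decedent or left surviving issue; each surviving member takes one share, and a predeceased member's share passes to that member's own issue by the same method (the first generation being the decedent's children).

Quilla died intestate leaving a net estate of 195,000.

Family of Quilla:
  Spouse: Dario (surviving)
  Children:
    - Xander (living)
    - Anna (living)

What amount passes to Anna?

Anna receives 58,500.

Dario takes two-fifths of 195,000 = 78,000. The remaining 117,000 passes to the descendants.
The descendants' portion (117,000) is divided into 2 shares of 58,500: Xander and Anna each take 58,500.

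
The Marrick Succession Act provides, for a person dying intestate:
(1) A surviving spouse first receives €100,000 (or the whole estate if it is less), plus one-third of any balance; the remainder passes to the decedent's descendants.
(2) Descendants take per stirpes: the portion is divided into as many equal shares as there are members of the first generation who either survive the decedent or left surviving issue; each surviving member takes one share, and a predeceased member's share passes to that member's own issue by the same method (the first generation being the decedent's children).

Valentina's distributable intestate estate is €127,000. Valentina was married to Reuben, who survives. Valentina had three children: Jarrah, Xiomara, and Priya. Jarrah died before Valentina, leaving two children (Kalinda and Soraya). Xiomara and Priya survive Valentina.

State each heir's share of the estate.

Reuben: €109,000; Kalinda: €3,000; Soraya: €3,000; Xiomara: €6,000; Priya: €6,000

Reuben first takes €100,000, leaving a balance of €27,000. Reuben then takes one-third of the balance (€9,000), for a total of €109,000. The remaining €18,000 passes to the descendants.
The descendants' portion (€18,000) is divided into 3 shares of €6,000: Xiomara and Priya each take €6,000; Jarrah's €6,000 share passes to Jarrah's issue.
Jarrah's share (€6,000) is divided into 2 shares of €3,000: Kalinda and Soraya each take €3,000.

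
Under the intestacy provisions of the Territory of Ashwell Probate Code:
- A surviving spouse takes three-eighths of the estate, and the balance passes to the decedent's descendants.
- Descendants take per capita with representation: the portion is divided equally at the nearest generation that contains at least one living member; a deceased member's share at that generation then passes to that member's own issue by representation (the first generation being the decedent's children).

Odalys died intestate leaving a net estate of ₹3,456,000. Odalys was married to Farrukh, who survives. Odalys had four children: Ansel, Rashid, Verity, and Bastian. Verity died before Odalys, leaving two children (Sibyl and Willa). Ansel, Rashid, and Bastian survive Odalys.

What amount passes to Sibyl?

Farrukh takes three-eighths of ₹3,456,000 = ₹1,296,000. The remaining ₹2,160,000 passes to the descendants.
The descendants' portion (₹2,160,000) is divided into 4 shares of ₹540,000: Ansel, Rashid, and Bastian each take ₹540,000; Verity's ₹540,000 share passes to Verity's issue.
Verity's share (₹540,000) is divided into 2 shares of ₹270,000: Sibyl and Willa each take ₹270,000.

Sibyl receives ₹270,000.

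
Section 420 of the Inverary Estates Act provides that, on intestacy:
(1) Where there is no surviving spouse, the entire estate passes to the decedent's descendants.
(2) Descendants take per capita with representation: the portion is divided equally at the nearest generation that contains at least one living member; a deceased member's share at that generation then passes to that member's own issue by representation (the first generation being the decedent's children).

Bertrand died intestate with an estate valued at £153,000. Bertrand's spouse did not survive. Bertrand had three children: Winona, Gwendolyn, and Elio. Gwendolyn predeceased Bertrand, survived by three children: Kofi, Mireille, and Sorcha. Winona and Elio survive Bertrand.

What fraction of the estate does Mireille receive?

Mireille receives 1/9 of the estate.

The entire £153,000 passes to the descendants.
That amount (£153,000) is divided into 3 shares of £51,000: Winona and Elio each take £51,000; Gwendolyn's £51,000 share passes to Gwendolyn's issue.
Gwendolyn's share (£51,000) is divided into 3 shares of £17,000: Kofi, Mireille, and Sorcha each take £17,000.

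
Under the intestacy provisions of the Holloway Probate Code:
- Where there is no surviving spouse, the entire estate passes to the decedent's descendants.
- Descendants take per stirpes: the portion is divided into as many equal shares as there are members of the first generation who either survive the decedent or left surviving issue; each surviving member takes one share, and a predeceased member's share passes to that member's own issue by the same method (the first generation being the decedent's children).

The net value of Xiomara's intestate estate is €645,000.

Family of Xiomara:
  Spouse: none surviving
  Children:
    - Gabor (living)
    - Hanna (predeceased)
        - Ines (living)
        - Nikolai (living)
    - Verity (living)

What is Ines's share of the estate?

Ines receives €107,500.

The entire €645,000 passes to the descendants.
That amount (€645,000) is divided into 3 shares of €215,000: Gabor and Verity each take €215,000; Hanna's €215,000 share passes to Hanna's issue.
Hanna's share (€215,000) is divided into 2 shares of €107,500: Ines and Nikolai each take €107,500.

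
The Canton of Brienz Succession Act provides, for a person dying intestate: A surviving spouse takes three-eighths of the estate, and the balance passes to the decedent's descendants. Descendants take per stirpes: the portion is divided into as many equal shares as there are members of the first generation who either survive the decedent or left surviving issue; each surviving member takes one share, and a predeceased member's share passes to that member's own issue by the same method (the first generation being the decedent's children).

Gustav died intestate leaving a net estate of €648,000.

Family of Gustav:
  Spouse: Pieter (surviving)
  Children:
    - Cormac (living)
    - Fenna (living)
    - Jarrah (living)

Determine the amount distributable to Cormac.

Cormac receives €135,000.

Pieter takes three-eighths of €648,000 = €243,000. The remaining €405,000 passes to the descendants.
The descendants' portion (€405,000) is divided into 3 shares of €135,000: Cormac, Fenna, and Jarrah each take €135,000.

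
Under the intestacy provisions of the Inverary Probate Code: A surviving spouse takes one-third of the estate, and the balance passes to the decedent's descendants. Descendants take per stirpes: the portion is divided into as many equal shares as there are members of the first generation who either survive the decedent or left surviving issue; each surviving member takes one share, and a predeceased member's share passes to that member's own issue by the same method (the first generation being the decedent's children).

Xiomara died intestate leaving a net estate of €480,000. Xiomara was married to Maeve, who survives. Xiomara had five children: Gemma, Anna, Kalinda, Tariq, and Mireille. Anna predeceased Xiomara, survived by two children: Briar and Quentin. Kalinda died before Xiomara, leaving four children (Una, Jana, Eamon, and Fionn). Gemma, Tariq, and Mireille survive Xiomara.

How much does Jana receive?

Maeve takes one-third of €480,000 = €160,000. The remaining €320,000 passes to the descendants.
The descendants' portion (€320,000) is divided into 5 shares of €64,000: Gemma, Tariq, and Mireille each take €64,000; Anna's €64,000 share passes to Anna's issue; Kalinda's €64,000 share passes to Kalinda's issue.
Anna's share (€64,000) is divided into 2 shares of €32,000: Briar and Quentin each take €32,000.
Kalinda's share (€64,000) is divided into 4 shares of €16,000: Una, Jana, Eamon, and Fionn each take €16,000.

Jana receives €16,000.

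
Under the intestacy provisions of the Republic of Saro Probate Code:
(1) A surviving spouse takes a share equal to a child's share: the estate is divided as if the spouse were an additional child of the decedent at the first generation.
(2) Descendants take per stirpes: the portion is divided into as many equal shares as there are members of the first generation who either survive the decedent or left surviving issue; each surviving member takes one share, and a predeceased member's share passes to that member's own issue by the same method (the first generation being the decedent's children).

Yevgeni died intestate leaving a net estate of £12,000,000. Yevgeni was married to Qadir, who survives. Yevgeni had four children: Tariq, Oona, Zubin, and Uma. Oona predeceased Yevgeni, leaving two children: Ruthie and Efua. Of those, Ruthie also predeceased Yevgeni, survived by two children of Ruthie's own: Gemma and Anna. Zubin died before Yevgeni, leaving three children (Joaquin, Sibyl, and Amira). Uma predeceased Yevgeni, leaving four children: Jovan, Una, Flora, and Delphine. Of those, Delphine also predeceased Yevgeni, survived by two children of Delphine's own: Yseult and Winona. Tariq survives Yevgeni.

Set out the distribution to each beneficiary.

Qadir: £2,400,000; Tariq: £2,400,000; Gemma: £600,000; Anna: £600,000; Efua: £1,200,000; Joaquin: £800,000; Sibyl: £800,000; Amira: £800,000; Jovan: £600,000; Una: £600,000; Flora: £600,000; Yseult: £300,000; Winona: £300,000

The spouse counts as an additional share at the children's level, so there are 5 primary shares of £2,400,000. Qadir takes one such share (£2,400,000).
The children's combined portion (£9,600,000) is divided into 4 shares of £2,400,000: Tariq takes £2,400,000; Oona's £2,400,000 share passes to Oona's issue; Zubin's £2,400,000 share passes to Zubin's issue; Uma's £2,400,000 share passes to Uma's issue.
Oona's share (£2,400,000) is divided into 2 shares of £1,200,000: Efua takes £1,200,000; Ruthie's £1,200,000 share passes to Ruthie's issue.
Ruthie's share (£1,200,000) is divided into 2 shares of £600,000: Gemma and Anna each take £600,000.
Zubin's share (£2,400,000) is divided into 3 shares of £800,000: Joaquin, Sibyl, and Amira each take £800,000.
Uma's share (£2,400,000) is divided into 4 shares of £600,000: Jovan, Una, and Flora each take £600,000; Delphine's £600,000 share passes to Delphine's issue.
Delphine's share (£600,000) is divided into 2 shares of £300,000: Yseult and Winona each take £300,000.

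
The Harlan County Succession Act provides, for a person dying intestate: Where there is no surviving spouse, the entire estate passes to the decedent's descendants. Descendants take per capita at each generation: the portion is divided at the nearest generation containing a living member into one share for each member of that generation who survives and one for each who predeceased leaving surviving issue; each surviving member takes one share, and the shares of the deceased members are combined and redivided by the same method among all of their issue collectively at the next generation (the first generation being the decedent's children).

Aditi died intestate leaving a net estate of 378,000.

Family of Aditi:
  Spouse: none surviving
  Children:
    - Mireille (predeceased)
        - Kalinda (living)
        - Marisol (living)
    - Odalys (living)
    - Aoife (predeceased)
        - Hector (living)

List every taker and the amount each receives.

The entire 378,000 passes to the descendants.
That amount (378,000) is divided at the children's generation into 3 shares of 126,000. Odalys takes 126,000. The 2 shares of the deceased (Mireille and Aoife) are combined into a pool of 252,000.
That pool (252,000) is divided at the grandchildren's generation equally among Kalinda, Marisol, and Hector: 84,000 each.

Kalinda: 84,000; Marisol: 84,000; Odalys: 126,000; Hector: 84,000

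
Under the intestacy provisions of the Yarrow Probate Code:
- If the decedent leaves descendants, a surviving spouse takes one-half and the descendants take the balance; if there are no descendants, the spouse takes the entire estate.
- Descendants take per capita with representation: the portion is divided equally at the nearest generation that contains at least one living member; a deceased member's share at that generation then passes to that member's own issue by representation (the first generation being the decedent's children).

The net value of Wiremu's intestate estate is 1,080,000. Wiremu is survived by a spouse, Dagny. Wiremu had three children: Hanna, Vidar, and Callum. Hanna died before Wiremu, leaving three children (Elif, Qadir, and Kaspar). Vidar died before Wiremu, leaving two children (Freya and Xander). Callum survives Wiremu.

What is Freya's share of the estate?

Dagny takes one-half of 1,080,000 = 540,000. The remaining 540,000 passes to the descendants.
The descendants' portion (540,000) is divided into 3 shares of 180,000: Callum takes 180,000; Hanna's 180,000 share passes to Hanna's issue; Vidar's 180,000 share passes to Vidar's issue.
Hanna's share (180,000) is divided into 3 shares of 60,000: Elif, Qadir, and Kaspar each take 60,000.
Vidar's share (180,000) is divided into 2 shares of 90,000: Freya and Xander each take 90,000.

Freya receives 90,000.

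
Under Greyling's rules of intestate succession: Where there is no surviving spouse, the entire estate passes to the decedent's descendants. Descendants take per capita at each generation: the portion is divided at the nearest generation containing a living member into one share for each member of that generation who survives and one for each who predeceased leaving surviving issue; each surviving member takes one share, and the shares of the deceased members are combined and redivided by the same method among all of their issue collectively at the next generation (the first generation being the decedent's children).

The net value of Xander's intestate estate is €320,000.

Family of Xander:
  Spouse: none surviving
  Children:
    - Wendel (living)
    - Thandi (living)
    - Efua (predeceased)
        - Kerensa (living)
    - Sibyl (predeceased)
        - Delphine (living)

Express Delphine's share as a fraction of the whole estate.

Delphine receives 1/4 of the estate.

The entire €320,000 passes to the descendants.
That amount (€320,000) is divided at the children's generation into 4 shares of €80,000. Wendel and Thandi each take €80,000. The 2 shares of the deceased (Efua and Sibyl) are combined into a pool of €160,000.
That pool (€160,000) is divided at the grandchildren's generation equally among Kerensa and Delphine: €80,000 each.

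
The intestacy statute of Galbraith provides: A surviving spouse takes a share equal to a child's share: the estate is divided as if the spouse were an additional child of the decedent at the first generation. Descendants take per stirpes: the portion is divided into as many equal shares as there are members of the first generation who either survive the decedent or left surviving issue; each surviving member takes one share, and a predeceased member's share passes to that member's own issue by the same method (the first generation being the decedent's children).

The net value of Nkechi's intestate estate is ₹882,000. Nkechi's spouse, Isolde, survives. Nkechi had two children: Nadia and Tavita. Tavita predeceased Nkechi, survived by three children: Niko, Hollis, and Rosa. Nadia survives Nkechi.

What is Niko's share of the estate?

The spouse counts as an additional share at the children's level, so there are 3 primary shares of ₹294,000. Isolde takes one such share (₹294,000).
The children's combined portion (₹588,000) is divided into 2 shares of ₹294,000: Nadia takes ₹294,000; Tavita's ₹294,000 share passes to Tavita's issue.
Tavita's share (₹294,000) is divided into 3 shares of ₹98,000: Niko, Hollis, and Rosa each take ₹98,000.

Niko receives ₹98,000.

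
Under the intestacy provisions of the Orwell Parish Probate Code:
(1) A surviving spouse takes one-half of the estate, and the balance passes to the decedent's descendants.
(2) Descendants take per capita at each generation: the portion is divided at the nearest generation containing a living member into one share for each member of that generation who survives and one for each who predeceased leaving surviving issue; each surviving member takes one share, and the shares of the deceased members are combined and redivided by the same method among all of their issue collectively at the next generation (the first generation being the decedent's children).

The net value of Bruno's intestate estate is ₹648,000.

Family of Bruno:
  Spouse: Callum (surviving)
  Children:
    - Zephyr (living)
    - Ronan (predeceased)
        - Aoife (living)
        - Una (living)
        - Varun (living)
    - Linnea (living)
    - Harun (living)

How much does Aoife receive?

Aoife receives ₹27,000.

Callum takes one-half of ₹648,000 = ₹324,000. The remaining ₹324,000 passes to the descendants.
The descendants' portion (₹324,000) is divided at the children's generation into 4 shares of ₹81,000. Zephyr, Linnea, and Harun each take ₹81,000. The remaining share for the deceased Ronan (₹81,000) is carried to the next generation.
That pool (₹81,000) is divided at the grandchildren's generation equally among Aoife, Una, and Varun: ₹27,000 each.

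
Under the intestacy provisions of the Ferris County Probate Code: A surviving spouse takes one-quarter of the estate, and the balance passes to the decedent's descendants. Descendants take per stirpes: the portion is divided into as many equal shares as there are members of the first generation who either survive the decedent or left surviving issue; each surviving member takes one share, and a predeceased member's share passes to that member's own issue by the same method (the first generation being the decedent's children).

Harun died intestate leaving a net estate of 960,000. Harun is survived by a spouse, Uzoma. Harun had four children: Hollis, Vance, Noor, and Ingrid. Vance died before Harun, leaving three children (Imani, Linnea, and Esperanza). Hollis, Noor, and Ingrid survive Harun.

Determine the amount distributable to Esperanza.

Esperanza receives 60,000.

Uzoma takes one-quarter of 960,000 = 240,000. The remaining 720,000 passes to the descendants.
The descendants' portion (720,000) is divided into 4 shares of 180,000: Hollis, Noor, and Ingrid each take 180,000; Vance's 180,000 share passes to Vance's issue.
Vance's share (180,000) is divided into 3 shares of 60,000: Imani, Linnea, and Esperanza each take 60,000.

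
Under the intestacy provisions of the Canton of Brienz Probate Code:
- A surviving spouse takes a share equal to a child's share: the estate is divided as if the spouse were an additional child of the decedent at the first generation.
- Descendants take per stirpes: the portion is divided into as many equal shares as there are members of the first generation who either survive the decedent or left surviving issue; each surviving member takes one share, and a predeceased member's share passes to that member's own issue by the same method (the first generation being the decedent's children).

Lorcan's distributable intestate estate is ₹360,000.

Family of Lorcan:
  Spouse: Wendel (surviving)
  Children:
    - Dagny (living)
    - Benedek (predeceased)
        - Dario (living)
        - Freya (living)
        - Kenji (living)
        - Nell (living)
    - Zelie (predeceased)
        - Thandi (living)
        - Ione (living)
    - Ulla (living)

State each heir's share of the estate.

The spouse counts as an additional share at the children's level, so there are 5 primary shares of ₹72,000. Wendel takes one such share (₹72,000).
The children's combined portion (₹288,000) is divided into 4 shares of ₹72,000: Dagny and Ulla each take ₹72,000; Benedek's ₹72,000 share passes to Benedek's issue; Zelie's ₹72,000 share passes to Zelie's issue.
Benedek's share (₹72,000) is divided into 4 shares of ₹18,000: Dario, Freya, Kenji, and Nell each take ₹18,000.
Zelie's share (₹72,000) is divided into 2 shares of ₹36,000: Thandi and Ione each take ₹36,000.

Wendel: ₹72,000; Dagny: ₹72,000; Dario: ₹18,000; Freya: ₹18,000; Kenji: ₹18,000; Nell: ₹18,000; Thandi: ₹36,000; Ione: ₹36,000; Ulla: ₹72,000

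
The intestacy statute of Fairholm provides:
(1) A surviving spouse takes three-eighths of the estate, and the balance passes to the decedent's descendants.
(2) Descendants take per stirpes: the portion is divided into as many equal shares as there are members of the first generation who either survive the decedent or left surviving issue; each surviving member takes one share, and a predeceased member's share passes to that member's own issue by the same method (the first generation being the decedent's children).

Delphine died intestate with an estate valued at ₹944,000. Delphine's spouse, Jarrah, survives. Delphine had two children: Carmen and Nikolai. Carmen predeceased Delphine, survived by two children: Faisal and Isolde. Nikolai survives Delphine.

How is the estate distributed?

Jarrah: ₹354,000; Faisal: ₹147,500; Isolde: ₹147,500; Nikolai: ₹295,000

Jarrah takes three-eighths of ₹944,000 = ₹354,000. The remaining ₹590,000 passes to the descendants.
The descendants' portion (₹590,000) is divided into 2 shares of ₹295,000: Nikolai takes ₹295,000; Carmen's ₹295,000 share passes to Carmen's issue.
Carmen's share (₹295,000) is divided into 2 shares of ₹147,500: Faisal and Isolde each take ₹147,500.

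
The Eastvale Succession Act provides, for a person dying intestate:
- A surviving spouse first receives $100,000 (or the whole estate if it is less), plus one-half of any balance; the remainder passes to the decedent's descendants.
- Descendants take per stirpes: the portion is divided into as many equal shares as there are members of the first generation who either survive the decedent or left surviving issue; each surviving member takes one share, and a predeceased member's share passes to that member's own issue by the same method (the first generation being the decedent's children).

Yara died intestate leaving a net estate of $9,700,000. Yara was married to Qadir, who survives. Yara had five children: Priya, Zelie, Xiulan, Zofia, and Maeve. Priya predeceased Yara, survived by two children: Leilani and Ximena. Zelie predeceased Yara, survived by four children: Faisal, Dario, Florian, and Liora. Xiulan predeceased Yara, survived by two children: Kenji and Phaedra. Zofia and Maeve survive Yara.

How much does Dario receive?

Dario receives $240,000.

Qadir first takes $100,000, leaving a balance of $9,600,000. Qadir then takes one-half of the balance ($4,800,000), for a total of $4,900,000. The remaining $4,800,000 passes to the descendants.
The descendants' portion ($4,800,000) is divided into 5 shares of $960,000: Zofia and Maeve each take $960,000; Priya's $960,000 share passes to Priya's issue; Zelie's $960,000 share passes to Zelie's issue; Xiulan's $960,000 share passes to Xiulan's issue.
Priya's share ($960,000) is divided into 2 shares of $480,000: Leilani and Ximena each take $480,000.
Zelie's share ($960,000) is divided into 4 shares of $240,000: Faisal, Dario, Florian, and Liora each take $240,000.
Xiulan's share ($960,000) is divided into 2 shares of $480,000: Kenji and Phaedra each take $480,000.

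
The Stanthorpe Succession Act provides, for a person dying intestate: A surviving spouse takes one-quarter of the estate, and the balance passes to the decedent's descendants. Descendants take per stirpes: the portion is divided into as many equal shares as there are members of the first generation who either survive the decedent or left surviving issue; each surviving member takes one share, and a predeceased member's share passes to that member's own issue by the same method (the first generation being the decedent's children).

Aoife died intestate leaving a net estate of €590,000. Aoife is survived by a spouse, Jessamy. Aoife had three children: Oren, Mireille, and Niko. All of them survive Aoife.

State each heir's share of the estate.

Jessamy takes one-quarter of €590,000 = €147,500. The remaining €442,500 passes to the descendants.
The descendants' portion (€442,500) is divided into 3 shares of €147,500: Oren, Mireille, and Niko each take €147,500.

Jessamy: €147,500; Oren: €147,500; Mireille: €147,500; Niko: €147,500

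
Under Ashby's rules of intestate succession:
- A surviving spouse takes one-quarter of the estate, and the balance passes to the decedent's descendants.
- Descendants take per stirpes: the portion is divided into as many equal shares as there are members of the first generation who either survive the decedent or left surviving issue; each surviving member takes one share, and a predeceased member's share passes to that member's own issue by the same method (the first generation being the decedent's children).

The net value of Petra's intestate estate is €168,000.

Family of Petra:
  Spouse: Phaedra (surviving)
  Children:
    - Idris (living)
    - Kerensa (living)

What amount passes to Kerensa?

Kerensa receives €63,000.

Phaedra takes one-quarter of €168,000 = €42,000. The remaining €126,000 passes to the descendants.
The descendants' portion (€126,000) is divided into 2 shares of €63,000: Idris and Kerensa each take €63,000.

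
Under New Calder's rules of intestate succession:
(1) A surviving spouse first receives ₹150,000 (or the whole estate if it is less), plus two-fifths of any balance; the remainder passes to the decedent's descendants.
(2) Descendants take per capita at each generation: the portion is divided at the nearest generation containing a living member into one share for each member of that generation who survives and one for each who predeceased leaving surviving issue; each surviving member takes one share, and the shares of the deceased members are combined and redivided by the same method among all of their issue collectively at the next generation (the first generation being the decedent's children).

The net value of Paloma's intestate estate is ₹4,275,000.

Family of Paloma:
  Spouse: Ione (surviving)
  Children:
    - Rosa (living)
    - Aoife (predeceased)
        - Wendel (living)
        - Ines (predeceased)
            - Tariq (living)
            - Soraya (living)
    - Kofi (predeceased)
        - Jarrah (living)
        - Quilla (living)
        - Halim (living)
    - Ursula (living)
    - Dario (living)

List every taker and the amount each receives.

Ione first takes ₹150,000, leaving a balance of ₹4,125,000. Ione then takes two-fifths of the balance (₹1,650,000), for a total of ₹1,800,000. The remaining ₹2,475,000 passes to the descendants.
The descendants' portion (₹2,475,000) is divided at the children's generation into 5 shares of ₹495,000. Rosa, Ursula, and Dario each take ₹495,000. The 2 shares of the deceased (Aoife and Kofi) are combined into a pool of ₹990,000.
That pool (₹990,000) is divided at the grandchildren's generation into 5 shares of ₹198,000. Wendel, Jarrah, Quilla, and Halim each take ₹198,000. The remaining share for the deceased Ines (₹198,000) is carried to the next generation.
That pool (₹198,000) is divided at the great-grandchildren's generation equally among Tariq and Soraya: ₹99,000 each.

Ione: ₹1,800,000; Rosa: ₹495,000; Wendel: ₹198,000; Tariq: ₹99,000; Soraya: ₹99,000; Jarrah: ₹198,000; Quilla: ₹198,000; Halim: ₹198,000; Ursula: ₹495,000; Dario: ₹495,000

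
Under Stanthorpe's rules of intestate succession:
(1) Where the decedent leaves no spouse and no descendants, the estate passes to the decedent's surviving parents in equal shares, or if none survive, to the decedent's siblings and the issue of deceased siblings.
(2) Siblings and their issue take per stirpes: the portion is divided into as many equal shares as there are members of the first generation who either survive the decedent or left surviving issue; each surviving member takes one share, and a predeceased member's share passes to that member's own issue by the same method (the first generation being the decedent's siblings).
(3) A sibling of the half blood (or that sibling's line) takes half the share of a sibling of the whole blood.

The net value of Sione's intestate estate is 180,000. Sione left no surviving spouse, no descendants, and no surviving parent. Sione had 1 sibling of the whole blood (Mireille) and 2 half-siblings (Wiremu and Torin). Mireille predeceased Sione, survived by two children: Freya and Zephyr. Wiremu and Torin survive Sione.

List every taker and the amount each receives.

The entire 180,000 passes to the siblings and their issue.
Counting each half-blood sibling's line as half a unit, there are 2 units in 180,000, so one unit is 90,000. Whole-blood lines (Mireille) take 90,000 each; half-blood lines (Wiremu and Torin) take 45,000 each.
Mireille's share (90,000) is divided into 2 shares of 45,000: Freya and Zephyr each take 45,000.

Wiremu: 45,000; Torin: 45,000; Freya: 45,000; Zephyr: 45,000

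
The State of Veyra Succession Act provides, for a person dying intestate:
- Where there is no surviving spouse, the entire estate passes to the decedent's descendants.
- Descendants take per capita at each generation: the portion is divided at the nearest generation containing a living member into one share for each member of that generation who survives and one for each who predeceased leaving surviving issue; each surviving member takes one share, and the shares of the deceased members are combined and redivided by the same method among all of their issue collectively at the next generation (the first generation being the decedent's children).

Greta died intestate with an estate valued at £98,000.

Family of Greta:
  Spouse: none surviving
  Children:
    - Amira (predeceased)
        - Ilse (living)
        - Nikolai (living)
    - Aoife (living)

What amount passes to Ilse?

The entire £98,000 passes to the descendants.
That amount (£98,000) is divided at the children's generation into 2 shares of £49,000. Aoife takes £49,000. The remaining share for the deceased Amira (£49,000) is carried to the next generation.
That pool (£49,000) is divided at the grandchildren's generation equally among Ilse and Nikolai: £24,500 each.

Ilse receives £24,500.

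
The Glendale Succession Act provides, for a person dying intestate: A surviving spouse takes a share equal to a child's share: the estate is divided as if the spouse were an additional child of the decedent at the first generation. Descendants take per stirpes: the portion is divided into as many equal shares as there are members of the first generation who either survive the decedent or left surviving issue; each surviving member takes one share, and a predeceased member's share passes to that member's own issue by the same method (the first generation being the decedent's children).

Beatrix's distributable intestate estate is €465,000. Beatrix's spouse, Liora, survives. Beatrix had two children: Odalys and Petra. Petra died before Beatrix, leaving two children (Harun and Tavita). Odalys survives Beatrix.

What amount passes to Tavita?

Tavita receives €77,500.

The spouse counts as an additional share at the children's level, so there are 3 primary shares of €155,000. Liora takes one such share (€155,000).
The children's combined portion (€310,000) is divided into 2 shares of €155,000: Odalys takes €155,000; Petra's €155,000 share passes to Petra's issue.
Petra's share (€155,000) is divided into 2 shares of €77,500: Harun and Tavita each take €77,500.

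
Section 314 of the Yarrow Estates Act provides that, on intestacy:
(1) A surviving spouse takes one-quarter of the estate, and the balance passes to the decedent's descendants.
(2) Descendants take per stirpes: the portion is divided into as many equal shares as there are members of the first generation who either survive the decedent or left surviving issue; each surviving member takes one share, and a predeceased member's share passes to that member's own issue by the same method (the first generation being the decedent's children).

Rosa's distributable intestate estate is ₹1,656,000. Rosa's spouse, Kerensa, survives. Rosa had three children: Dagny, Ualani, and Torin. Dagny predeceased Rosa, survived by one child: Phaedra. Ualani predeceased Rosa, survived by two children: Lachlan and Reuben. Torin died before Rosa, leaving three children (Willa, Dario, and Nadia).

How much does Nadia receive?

Kerensa takes one-quarter of ₹1,656,000 = ₹414,000. The remaining ₹1,242,000 passes to the descendants.
The descendants' portion (₹1,242,000) is divided into 3 shares of ₹414,000: Dagny's ₹414,000 share passes to Dagny's issue; Ualani's ₹414,000 share passes to Ualani's issue; Torin's ₹414,000 share passes to Torin's issue.
Dagny's share (₹414,000) passes entirely to Phaedra.
Ualani's share (₹414,000) is divided into 2 shares of ₹207,000: Lachlan and Reuben each take ₹207,000.
Torin's share (₹414,000) is divided into 3 shares of ₹138,000: Willa, Dario, and Nadia each take ₹138,000.

Nadia receives ₹138,000.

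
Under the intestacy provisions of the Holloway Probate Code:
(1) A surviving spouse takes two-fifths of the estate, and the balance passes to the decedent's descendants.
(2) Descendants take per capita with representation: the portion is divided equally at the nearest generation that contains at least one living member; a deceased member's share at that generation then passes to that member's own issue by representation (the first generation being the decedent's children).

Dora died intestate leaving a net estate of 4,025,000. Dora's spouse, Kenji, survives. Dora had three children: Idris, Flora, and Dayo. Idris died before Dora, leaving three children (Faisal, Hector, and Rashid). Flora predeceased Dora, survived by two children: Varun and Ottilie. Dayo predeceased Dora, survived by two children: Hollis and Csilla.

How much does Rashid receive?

Rashid receives 345,000.

Kenji takes two-fifths of 4,025,000 = 1,610,000. The remaining 2,415,000 passes to the descendants.
No child survives, so the initial division is made at the grandchildren's generation.
The descendants' portion (2,415,000) is divided into 7 shares of 345,000: Faisal, Hector, Rashid, Varun, Ottilie, Hollis, and Csilla each take 345,000.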